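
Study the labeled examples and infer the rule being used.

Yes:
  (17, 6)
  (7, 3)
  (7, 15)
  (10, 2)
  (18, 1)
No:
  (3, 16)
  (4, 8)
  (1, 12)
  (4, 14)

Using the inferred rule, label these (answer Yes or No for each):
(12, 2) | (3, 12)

Yes, No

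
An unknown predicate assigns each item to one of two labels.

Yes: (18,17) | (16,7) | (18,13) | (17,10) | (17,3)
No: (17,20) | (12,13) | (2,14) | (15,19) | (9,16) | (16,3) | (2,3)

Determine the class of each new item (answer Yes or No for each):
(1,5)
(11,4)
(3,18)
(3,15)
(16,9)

Every 'Yes' example satisfies: first > second AND sum ≥ 20. None of the 'No' examples do.

No, No, No, No, Yes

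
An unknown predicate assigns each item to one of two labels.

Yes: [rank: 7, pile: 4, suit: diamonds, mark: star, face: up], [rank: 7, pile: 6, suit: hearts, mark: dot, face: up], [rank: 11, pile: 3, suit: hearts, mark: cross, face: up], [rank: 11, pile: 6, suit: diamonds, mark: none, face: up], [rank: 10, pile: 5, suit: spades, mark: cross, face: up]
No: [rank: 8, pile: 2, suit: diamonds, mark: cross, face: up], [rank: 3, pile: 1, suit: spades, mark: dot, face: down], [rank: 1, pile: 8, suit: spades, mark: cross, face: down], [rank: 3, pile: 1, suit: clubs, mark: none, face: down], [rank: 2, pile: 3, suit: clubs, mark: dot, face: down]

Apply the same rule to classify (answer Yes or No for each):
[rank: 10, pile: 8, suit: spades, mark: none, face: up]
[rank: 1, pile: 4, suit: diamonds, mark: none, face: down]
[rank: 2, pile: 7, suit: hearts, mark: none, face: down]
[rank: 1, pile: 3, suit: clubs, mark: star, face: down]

The pattern is that an item is 'Yes' exactly when: face is up AND pile ≥ 3.
[rank: 10, pile: 8, suit: spades, mark: none, face: up]: face is up, pile = 8 — meets the rule, so Yes.
[rank: 1, pile: 4, suit: diamonds, mark: none, face: down]: face is down, pile = 4 — doesn't match, so No.
[rank: 2, pile: 7, suit: hearts, mark: none, face: down]: face is down, pile = 7 — doesn't match, so No.
[rank: 1, pile: 3, suit: clubs, mark: star, face: down]: face is down, pile = 3 — doesn't match, so No.

Yes, No, No, No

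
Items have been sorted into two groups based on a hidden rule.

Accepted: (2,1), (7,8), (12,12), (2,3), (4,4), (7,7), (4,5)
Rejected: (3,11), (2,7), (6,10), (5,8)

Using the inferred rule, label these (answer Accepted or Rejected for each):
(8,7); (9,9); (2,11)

Accepted, Accepted, Rejected

Rule: |first − second| ≤ 1. This holds for each 'Accepted' example and fails for each 'Rejected' one.
(8,7) — |8−7| = 1, hence Accepted. (9,9) — |9−9| = 0, hence Accepted. (2,11) — |2−11| = 9, hence Rejected.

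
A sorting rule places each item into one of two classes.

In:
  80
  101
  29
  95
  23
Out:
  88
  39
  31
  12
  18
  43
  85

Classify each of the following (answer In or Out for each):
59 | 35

Comparing the two groups points to one rule — ≡ 2 (mod 3).
59: In (59 mod 3 = 2).
35: In (35 mod 3 = 2).

In, In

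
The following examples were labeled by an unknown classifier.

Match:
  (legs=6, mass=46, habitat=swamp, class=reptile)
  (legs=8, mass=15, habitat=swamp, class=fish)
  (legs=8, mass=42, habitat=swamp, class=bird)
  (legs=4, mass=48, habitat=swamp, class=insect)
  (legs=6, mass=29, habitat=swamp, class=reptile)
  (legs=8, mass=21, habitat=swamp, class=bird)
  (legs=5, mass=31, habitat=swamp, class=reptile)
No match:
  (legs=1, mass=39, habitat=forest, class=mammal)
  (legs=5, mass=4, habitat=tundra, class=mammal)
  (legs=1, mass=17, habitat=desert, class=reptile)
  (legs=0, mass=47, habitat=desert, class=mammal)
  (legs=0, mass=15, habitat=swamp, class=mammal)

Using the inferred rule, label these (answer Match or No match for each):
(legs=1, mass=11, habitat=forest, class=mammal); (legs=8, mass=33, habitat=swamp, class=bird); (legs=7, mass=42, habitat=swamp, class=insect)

No match, Match, Match

The pattern is that an item is 'Match' exactly when: habitat is swamp AND legs ≥ 1.
(legs=1, mass=11, habitat=forest, class=mammal): habitat is forest, legs = 1 — does not fit, so No match. (legs=8, mass=33, habitat=swamp, class=bird): habitat is swamp, legs = 8 — has this property, so Match. (legs=7, mass=42, habitat=swamp, class=insect): habitat is swamp, legs = 7 — has this property, so Match.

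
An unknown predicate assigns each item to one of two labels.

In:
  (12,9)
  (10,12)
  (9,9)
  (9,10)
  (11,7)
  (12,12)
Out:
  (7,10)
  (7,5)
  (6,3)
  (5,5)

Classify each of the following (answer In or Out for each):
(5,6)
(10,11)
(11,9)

Out, In, In

Every 'In' example satisfies: sum ≥ 18. None of the 'Out' examples do.
(5,6): 5+6 = 11, fails the rule → Out.
(10,11): 10+11 = 21, qualifies → In.
(11,9): 11+9 = 20, qualifies → In.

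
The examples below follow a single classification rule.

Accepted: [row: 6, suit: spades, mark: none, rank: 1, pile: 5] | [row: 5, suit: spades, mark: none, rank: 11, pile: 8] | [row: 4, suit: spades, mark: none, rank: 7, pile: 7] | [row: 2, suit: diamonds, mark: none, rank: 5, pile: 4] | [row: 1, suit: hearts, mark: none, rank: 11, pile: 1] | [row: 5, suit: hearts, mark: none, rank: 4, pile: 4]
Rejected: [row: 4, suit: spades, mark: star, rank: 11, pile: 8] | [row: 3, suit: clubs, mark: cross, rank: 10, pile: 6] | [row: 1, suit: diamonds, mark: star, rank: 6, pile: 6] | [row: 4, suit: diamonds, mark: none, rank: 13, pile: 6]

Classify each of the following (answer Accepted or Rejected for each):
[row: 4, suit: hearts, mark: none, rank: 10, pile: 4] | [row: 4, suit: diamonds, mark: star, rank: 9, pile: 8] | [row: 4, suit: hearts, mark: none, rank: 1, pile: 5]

Accepted, Rejected, Accepted

'Accepted' ⟺ mark is none AND rank ≤ 11.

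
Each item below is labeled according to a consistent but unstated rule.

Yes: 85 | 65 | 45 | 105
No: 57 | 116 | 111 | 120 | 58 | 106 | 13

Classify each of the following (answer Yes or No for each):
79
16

The rule appears to be: ends in digit 5.
79 → last digit 9 → No. 16 → last digit 6 → No.

No, No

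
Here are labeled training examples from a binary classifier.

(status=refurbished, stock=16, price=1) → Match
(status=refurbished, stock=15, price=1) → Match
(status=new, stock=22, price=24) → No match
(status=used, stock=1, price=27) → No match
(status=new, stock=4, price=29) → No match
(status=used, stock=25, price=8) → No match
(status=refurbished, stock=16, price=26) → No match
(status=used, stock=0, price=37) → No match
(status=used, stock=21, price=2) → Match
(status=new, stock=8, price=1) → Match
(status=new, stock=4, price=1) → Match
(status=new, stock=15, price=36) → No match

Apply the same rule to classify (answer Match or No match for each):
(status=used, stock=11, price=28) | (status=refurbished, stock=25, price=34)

No match, No match

The common property of the 'Match' items is: price ≤ 2. No 'No match' item has it.
(status=used, stock=11, price=28) — price = 28, hence No match.
(status=refurbished, stock=25, price=34) — price = 34, hence No match.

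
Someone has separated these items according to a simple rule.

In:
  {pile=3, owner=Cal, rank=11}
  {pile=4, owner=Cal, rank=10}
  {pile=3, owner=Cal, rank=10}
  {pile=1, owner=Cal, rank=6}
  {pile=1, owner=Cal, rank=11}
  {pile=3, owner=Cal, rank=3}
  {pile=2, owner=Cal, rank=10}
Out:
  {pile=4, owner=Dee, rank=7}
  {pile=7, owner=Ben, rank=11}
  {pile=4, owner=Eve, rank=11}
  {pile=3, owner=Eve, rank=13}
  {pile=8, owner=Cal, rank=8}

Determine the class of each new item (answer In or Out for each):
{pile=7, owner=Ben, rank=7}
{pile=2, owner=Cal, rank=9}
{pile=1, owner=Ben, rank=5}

Out, In, Out

The classifier is using: owner is Cal AND pile ≤ 4.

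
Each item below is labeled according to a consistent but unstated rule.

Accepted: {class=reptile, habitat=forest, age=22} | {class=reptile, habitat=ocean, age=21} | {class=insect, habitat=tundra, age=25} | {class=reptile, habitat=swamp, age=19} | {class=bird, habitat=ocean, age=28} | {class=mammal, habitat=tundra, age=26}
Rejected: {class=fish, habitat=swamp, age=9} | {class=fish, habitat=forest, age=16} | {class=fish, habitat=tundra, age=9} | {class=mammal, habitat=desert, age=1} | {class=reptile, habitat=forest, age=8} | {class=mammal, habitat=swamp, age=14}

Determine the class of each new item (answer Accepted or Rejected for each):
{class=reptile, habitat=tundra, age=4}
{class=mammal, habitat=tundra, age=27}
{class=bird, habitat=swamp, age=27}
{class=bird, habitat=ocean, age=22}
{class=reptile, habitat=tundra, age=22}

Rejected, Accepted, Accepted, Accepted, Accepted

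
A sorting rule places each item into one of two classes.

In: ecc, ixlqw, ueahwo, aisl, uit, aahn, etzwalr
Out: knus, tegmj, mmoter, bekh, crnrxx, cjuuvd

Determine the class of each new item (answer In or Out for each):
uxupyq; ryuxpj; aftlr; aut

In, Out, In, In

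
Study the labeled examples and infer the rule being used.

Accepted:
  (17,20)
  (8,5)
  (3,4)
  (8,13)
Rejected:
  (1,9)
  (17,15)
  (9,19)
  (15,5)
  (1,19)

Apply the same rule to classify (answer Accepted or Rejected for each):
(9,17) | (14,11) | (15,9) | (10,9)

Rejected, Accepted, Rejected, Accepted

The common property of the 'Accepted' items is: sum is odd. No 'Rejected' item has it.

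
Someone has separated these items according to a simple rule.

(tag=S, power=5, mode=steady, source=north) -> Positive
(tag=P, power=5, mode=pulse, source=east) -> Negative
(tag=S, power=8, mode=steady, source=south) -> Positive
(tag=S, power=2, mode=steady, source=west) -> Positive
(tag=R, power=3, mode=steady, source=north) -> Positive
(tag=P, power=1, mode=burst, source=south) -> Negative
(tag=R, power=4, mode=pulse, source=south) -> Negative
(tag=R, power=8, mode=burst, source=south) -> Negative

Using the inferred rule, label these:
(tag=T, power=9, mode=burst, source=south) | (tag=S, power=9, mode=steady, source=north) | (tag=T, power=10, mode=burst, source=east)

One predicate separates the groups cleanly: mode is steady.
(tag=T, power=9, mode=burst, source=south) — mode is burst, hence Negative. (tag=S, power=9, mode=steady, source=north) — mode is steady, hence Positive. (tag=T, power=10, mode=burst, source=east) — mode is burst, hence Negative.

Negative, Positive, Negative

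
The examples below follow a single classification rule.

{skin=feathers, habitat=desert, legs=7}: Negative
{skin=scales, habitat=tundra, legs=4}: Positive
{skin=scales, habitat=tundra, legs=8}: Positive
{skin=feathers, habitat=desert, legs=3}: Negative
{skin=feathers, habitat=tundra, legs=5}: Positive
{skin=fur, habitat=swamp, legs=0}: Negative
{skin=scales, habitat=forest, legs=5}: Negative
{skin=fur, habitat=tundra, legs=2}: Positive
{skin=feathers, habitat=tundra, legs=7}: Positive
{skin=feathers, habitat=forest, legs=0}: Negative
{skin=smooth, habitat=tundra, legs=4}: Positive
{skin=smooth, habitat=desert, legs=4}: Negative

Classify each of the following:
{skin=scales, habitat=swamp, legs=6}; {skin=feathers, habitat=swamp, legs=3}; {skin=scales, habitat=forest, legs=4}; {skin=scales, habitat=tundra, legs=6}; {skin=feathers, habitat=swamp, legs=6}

Negative, Negative, Negative, Positive, Negative

The pattern is that an item is 'Positive' exactly when: habitat is tundra.
{skin=scales, habitat=swamp, legs=6}: Negative (habitat is swamp). {skin=feathers, habitat=swamp, legs=3}: Negative (habitat is swamp). {skin=scales, habitat=forest, legs=4}: Negative (habitat is forest). {skin=scales, habitat=tundra, legs=6}: Positive (habitat is tundra). {skin=feathers, habitat=swamp, legs=6}: Negative (habitat is swamp).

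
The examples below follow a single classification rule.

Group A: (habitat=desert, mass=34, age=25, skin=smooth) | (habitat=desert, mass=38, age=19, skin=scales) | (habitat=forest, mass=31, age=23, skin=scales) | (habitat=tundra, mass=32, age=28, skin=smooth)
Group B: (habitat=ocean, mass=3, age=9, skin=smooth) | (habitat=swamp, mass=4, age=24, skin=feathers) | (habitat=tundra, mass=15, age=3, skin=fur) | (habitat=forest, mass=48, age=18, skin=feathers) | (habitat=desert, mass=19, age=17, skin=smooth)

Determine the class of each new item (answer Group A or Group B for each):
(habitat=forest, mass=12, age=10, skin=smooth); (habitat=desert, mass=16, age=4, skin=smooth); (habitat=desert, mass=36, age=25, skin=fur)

Group B, Group B, Group A

The pattern is that an item is 'Group A' exactly when: age ≥ 19 AND mass ≥ 15.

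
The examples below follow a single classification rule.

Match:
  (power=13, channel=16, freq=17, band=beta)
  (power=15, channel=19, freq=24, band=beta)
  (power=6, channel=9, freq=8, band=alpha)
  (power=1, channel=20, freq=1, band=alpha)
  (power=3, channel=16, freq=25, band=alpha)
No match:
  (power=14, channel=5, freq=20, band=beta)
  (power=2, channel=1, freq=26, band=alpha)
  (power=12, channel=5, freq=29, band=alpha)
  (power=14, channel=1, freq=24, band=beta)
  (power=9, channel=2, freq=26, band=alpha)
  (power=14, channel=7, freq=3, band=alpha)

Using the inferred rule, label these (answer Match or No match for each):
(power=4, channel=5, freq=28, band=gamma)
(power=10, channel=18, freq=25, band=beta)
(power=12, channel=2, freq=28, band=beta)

'Match' ⟺ channel ≥ 9.

No match, Match, No match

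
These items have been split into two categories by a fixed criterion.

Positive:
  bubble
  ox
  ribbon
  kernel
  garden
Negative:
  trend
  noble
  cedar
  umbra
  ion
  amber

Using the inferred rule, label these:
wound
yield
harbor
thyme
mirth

Negative, Negative, Positive, Negative, Negative

Rule: even length. This holds for each 'Positive' example and fails for each 'Negative' one.
wound — length 5, hence Negative. yield — length 5, hence Negative. harbor — length 6, hence Positive. thyme — length 5, hence Negative. mirth — length 5, hence Negative.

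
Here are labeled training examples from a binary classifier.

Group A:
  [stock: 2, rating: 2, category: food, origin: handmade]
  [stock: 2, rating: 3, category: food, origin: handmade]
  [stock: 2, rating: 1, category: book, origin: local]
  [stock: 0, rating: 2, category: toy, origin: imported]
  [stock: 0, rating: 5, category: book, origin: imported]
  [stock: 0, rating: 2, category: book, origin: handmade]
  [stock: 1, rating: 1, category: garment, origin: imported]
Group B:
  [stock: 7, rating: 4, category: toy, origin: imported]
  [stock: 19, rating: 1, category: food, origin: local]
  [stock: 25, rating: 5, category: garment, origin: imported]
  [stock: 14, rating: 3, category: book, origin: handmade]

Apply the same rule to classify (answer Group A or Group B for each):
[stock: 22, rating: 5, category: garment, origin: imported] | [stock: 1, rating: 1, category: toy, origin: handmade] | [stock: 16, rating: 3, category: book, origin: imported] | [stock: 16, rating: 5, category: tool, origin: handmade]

The common property of the 'Group A' items is: stock ≤ 2. No 'Group B' item has it.
[stock: 22, rating: 5, category: garment, origin: imported]: stock = 22 — doesn't qualify, so Group B.
[stock: 1, rating: 1, category: toy, origin: handmade]: stock = 1 — meets the rule, so Group A.
[stock: 16, rating: 3, category: book, origin: imported]: stock = 16 — doesn't qualify, so Group B.
[stock: 16, rating: 5, category: tool, origin: handmade]: stock = 16 — doesn't qualify, so Group B.

Group B, Group A, Group B, Group B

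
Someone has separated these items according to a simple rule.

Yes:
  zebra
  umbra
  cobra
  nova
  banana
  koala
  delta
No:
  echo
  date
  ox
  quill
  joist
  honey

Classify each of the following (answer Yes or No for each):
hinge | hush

No, No

The common property of the 'Yes' items is: ends with 'a'. No 'No' item has it.
hinge: No (ends with 'e').
hush: No (ends with 'h').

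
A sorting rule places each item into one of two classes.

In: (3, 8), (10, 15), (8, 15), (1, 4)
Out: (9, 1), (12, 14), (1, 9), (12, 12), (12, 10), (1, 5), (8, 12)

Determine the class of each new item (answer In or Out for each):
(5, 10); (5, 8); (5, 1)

'In' ⟺ sum is odd.

In, In, Out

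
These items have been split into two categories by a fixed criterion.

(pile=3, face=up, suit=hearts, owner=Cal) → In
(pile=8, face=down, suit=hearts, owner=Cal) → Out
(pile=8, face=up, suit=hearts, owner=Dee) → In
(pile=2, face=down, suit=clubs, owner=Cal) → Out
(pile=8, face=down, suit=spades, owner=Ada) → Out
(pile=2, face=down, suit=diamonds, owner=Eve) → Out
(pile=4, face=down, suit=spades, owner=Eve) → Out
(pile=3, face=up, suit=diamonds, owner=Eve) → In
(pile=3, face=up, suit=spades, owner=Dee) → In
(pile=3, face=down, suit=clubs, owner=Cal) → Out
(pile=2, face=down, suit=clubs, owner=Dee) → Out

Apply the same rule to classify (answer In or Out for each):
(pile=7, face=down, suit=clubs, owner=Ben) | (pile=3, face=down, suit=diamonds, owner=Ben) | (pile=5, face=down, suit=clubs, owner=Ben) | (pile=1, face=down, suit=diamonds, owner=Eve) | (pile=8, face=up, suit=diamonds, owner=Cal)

'In' ⟺ face is up.

Out, Out, Out, Out, In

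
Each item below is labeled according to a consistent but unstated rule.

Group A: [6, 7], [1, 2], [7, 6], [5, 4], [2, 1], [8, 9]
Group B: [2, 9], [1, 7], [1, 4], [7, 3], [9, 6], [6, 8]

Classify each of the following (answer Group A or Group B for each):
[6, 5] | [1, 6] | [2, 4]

Group A, Group B, Group B

Every 'Group A' example satisfies: |first − second| ≤ 1. None of the 'Group B' examples do.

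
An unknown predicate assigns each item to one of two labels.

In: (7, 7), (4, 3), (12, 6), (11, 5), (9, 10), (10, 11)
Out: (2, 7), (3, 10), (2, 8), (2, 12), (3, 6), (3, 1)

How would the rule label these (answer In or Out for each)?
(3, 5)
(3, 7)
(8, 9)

Rule: first ≥ 4. This holds for each 'In' example and fails for each 'Out' one.
(3, 5): Out (first 3). (3, 7): Out (first 3). (8, 9): In (first 8).

Out, Out, In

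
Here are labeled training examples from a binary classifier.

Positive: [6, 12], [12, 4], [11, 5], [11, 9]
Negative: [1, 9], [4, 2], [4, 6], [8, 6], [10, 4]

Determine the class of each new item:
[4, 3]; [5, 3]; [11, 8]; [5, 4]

Negative, Negative, Positive, Negative

Rule: sum ≥ 16. This holds for each 'Positive' example and fails for each 'Negative' one.
[4, 3] — 4+3 = 7, hence Negative. [5, 3] — 5+3 = 8, hence Negative. [11, 8] — 11+8 = 19, hence Positive. [5, 4] — 5+4 = 9, hence Negative.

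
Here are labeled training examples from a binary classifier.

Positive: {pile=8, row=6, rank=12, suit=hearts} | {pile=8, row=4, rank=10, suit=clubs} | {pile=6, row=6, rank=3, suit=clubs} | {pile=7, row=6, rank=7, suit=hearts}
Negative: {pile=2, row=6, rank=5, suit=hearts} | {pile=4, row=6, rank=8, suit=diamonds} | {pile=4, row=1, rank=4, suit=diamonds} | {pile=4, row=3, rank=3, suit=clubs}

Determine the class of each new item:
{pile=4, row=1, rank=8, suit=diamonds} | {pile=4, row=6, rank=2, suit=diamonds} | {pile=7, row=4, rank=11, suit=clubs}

Negative, Negative, Positive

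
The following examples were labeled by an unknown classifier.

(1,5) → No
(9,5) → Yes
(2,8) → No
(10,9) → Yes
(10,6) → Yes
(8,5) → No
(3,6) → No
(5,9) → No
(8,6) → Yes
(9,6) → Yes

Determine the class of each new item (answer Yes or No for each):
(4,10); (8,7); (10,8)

No, Yes, Yes

All 'Yes' examples share one property — first > second AND sum ≥ 14 — and every 'No' example lacks it.
(4,10): No (4 < 10, 4+10 = 14). (8,7): Yes (8 > 7, 8+7 = 15). (10,8): Yes (10 > 8, 10+8 = 18).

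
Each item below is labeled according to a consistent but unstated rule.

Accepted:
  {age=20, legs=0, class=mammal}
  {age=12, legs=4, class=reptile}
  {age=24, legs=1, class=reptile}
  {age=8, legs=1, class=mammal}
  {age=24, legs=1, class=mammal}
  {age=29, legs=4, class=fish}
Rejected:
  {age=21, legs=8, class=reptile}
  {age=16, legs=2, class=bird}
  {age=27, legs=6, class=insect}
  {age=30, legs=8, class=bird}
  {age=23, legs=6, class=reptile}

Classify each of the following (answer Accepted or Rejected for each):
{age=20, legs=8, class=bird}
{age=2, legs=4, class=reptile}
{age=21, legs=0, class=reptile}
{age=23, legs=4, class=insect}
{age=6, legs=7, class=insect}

Rejected, Accepted, Accepted, Accepted, Rejected

The pattern is that an item is 'Accepted' exactly when: legs ≤ 1 OR legs = 4.
{age=20, legs=8, class=bird} → legs = 8 → Rejected. {age=2, legs=4, class=reptile} → legs = 4 → Accepted. {age=21, legs=0, class=reptile} → legs = 0 → Accepted. {age=23, legs=4, class=insect} → legs = 4 → Accepted. {age=6, legs=7, class=insect} → legs = 7 → Rejected.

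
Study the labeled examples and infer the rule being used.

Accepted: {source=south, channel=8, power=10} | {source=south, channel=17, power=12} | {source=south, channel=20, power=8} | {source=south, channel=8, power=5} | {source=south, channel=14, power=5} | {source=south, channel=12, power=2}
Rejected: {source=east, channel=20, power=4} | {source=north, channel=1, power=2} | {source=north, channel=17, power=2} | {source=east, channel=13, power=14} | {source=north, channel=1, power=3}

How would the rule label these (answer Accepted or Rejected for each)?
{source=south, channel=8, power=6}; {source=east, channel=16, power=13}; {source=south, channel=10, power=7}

Accepted, Rejected, Accepted

Every 'Accepted' example satisfies: source is south. None of the 'Rejected' examples do.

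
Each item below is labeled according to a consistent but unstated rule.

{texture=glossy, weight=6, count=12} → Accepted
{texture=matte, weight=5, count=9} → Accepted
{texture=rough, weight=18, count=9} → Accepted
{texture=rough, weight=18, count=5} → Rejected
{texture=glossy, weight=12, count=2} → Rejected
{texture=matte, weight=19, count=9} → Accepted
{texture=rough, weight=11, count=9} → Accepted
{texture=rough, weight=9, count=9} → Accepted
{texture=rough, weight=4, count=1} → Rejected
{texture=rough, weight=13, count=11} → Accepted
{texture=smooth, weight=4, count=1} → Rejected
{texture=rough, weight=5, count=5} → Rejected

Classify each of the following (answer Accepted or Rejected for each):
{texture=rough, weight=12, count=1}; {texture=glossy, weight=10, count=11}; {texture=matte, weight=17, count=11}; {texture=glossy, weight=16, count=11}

Every 'Accepted' example satisfies: count ≥ 9. None of the 'Rejected' examples do.
{texture=rough, weight=12, count=1}: count = 1 — does not pass, so Rejected. {texture=glossy, weight=10, count=11}: count = 11 — matches, so Accepted. {texture=matte, weight=17, count=11}: count = 11 — matches, so Accepted. {texture=glossy, weight=16, count=11}: count = 11 — matches, so Accepted.

Rejected, Accepted, Accepted, Accepted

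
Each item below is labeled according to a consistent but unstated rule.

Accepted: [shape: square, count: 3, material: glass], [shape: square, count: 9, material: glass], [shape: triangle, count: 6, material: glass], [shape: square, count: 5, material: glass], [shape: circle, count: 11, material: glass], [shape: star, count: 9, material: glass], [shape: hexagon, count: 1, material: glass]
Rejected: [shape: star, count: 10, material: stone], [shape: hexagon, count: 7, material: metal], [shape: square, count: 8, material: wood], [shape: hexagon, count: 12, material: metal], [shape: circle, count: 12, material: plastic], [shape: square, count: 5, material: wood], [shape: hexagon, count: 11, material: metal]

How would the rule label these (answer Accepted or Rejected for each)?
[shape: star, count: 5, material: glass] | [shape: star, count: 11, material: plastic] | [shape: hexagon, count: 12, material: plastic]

Accepted, Rejected, Rejected

The classifier is using: material is glass.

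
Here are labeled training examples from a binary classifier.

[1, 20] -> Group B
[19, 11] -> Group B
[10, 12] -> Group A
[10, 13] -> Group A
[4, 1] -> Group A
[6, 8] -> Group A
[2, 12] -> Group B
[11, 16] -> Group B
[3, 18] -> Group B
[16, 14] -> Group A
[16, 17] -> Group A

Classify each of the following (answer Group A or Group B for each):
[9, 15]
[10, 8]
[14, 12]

A rule that fits every label: |first − second| ≤ 3 — true of each 'Group A' example, false of each 'Group B' one.
[9, 15] → |9−15| = 6 → Group B. [10, 8] → |10−8| = 2 → Group A. [14, 12] → |14−12| = 2 → Group A.

Group B, Group A, Group A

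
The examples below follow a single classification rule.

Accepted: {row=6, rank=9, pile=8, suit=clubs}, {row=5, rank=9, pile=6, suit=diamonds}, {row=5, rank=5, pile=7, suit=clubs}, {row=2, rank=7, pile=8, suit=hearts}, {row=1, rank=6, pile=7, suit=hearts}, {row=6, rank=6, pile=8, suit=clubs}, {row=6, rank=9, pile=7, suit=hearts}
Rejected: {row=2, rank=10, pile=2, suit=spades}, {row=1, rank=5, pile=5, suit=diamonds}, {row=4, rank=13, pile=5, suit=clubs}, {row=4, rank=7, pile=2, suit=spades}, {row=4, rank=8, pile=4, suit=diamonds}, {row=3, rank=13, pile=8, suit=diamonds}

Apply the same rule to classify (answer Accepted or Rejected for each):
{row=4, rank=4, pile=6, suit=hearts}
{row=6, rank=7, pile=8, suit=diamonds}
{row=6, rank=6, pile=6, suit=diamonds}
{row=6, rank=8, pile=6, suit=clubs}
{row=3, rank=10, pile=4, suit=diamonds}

Accepted, Accepted, Accepted, Accepted, Rejected

A rule that fits every label: rank ≤ 9 AND pile ≥ 6 — true of each 'Accepted' example, false of each 'Rejected' one.
{row=4, rank=4, pile=6, suit=hearts}: rank = 4, pile = 6 — has this property, so Accepted. {row=6, rank=7, pile=8, suit=diamonds}: rank = 7, pile = 8 — has this property, so Accepted. {row=6, rank=6, pile=6, suit=diamonds}: rank = 6, pile = 6 — has this property, so Accepted. {row=6, rank=8, pile=6, suit=clubs}: rank = 8, pile = 6 — has this property, so Accepted. {row=3, rank=10, pile=4, suit=diamonds}: rank = 10, pile = 4 — does not pass, so Rejected.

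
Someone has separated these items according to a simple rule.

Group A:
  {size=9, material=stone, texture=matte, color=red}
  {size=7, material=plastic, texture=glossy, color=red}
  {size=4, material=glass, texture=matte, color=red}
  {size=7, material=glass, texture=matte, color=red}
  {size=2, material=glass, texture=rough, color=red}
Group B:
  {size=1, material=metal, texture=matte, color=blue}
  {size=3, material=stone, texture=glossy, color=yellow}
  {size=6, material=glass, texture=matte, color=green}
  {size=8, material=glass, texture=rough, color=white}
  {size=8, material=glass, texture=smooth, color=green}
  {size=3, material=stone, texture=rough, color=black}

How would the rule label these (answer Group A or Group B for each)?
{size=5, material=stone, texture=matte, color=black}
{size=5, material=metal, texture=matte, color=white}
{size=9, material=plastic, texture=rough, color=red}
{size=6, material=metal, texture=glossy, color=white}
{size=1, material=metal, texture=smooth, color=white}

Group B, Group B, Group A, Group B, Group B

All 'Group A' examples share one property — color is red — and every 'Group B' example lacks it.
Group B: {size=5, material=stone, texture=matte, color=black}, since color is black.
Group B: {size=5, material=metal, texture=matte, color=white}, since color is white.
Group A: {size=9, material=plastic, texture=rough, color=red}, since color is red.
Group B: {size=6, material=metal, texture=glossy, color=white}, since color is white.
Group B: {size=1, material=metal, texture=smooth, color=white}, since color is white.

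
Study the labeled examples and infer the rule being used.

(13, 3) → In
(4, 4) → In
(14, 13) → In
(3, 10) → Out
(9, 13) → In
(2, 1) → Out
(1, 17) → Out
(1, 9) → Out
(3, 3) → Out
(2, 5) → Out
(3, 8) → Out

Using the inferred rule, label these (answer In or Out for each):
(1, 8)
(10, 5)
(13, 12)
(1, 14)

Out, In, In, Out

Every 'In' example satisfies: first ≥ 4. None of the 'Out' examples do.
(1, 8) → first 1 → Out.
(10, 5) → first 10 → In.
(13, 12) → first 13 → In.
(1, 14) → first 1 → Out.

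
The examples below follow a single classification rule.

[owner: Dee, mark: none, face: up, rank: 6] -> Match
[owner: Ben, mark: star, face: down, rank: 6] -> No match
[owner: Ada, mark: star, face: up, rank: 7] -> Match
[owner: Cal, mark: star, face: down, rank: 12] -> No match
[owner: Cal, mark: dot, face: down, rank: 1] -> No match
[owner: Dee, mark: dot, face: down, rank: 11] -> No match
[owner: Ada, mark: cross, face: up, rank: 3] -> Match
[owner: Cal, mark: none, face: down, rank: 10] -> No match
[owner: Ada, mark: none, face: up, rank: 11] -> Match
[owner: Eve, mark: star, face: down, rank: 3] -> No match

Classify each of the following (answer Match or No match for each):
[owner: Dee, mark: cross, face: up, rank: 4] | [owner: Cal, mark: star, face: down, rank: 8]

Match, No match

The simplest hypothesis consistent with all the labels is: face is up.
[owner: Dee, mark: cross, face: up, rank: 4] — face is up, hence Match.
[owner: Cal, mark: star, face: down, rank: 8] — face is down, hence No match.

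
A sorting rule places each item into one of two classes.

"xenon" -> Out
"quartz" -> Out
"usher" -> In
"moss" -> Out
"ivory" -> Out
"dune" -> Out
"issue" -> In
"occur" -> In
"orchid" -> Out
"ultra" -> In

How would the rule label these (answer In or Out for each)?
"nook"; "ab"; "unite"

Out, Out, In

The pattern is that an item is 'In' exactly when: odd length AND contains 'u'.
"nook" → length 4, no 'u' → Out. "ab" → length 2, no 'u' → Out. "unite" → length 5, has 'u' → In.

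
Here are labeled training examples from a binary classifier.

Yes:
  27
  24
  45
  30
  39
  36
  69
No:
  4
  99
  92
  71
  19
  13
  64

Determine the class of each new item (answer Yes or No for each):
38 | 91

The common property of the 'Yes' items is: multiple of 3 AND at most 69. No 'No' item has it.
38: 38 = 3·12 + 2, 38 ≤ 69 — doesn't match, so No.
91: 91 = 3·30 + 1, 91 > 69 — doesn't match, so No.

No, No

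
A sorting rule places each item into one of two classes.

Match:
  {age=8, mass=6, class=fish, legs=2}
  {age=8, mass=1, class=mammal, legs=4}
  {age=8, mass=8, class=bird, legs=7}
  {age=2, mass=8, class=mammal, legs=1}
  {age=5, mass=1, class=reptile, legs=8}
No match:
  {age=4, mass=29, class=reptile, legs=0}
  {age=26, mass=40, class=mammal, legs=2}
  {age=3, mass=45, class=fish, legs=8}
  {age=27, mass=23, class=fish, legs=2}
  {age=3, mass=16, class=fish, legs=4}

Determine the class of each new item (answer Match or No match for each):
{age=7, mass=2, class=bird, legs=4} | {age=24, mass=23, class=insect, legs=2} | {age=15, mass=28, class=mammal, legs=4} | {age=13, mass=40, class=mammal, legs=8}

Match, No match, No match, No match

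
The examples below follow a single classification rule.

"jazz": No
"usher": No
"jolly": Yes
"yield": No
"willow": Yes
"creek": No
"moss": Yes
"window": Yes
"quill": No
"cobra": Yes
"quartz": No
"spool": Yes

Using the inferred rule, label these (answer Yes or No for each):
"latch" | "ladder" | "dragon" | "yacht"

No, No, Yes, No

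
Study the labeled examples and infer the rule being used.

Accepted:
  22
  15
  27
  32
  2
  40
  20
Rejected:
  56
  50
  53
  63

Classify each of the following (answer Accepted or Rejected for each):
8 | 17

Every 'Accepted' example satisfies: at most 40. None of the 'Rejected' examples do.
8: 8 ≤ 40 — meets the rule, so Accepted. 17: 17 ≤ 40 — meets the rule, so Accepted.

Accepted, Accepted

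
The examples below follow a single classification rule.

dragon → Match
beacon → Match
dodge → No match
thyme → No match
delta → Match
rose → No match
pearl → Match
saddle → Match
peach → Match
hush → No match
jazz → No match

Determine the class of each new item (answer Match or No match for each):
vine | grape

No match, Match

The classifier is using: length ≥ 5 AND contains 'a'.
vine → length 4, no 'a' → No match. grape → length 5, has 'a' → Match.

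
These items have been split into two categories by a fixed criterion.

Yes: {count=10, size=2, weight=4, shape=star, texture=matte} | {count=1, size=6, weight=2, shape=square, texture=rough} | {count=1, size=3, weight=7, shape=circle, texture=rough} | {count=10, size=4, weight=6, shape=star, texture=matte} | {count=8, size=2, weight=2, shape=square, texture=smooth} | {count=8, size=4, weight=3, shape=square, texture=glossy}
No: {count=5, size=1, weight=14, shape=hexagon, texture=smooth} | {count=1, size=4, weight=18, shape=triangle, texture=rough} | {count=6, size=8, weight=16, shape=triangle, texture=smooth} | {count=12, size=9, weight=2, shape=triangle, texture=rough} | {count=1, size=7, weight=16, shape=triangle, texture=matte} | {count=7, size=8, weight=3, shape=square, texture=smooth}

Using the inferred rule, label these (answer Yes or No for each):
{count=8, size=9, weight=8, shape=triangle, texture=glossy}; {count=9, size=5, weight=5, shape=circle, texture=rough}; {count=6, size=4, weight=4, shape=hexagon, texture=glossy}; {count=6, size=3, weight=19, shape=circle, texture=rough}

'Yes' ⟺ weight ≤ 7 AND size ≤ 6.

No, Yes, Yes, No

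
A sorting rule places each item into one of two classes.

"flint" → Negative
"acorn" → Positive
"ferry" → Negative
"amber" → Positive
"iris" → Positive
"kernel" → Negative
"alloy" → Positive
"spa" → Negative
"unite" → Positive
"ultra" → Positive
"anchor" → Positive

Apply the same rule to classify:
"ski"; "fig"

Negative, Negative

Checking candidate rules against both groups, what survives is: starts with a vowel.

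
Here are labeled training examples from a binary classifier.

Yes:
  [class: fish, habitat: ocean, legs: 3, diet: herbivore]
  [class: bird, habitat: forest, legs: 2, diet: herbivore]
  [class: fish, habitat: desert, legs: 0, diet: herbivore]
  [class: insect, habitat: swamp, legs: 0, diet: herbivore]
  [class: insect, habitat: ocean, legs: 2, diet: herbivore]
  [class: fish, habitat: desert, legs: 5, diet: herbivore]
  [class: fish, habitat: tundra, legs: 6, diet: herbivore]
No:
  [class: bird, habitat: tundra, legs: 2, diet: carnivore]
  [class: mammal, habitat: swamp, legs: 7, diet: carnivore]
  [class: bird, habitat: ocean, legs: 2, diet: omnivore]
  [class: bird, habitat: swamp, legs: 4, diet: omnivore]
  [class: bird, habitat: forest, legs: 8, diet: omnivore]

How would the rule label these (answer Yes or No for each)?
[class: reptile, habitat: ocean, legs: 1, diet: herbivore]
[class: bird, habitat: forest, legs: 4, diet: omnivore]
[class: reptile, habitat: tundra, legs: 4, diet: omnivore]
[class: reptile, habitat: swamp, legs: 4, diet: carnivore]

Yes, No, No, No

Every 'Yes' example satisfies: diet is herbivore. None of the 'No' examples do.
[class: reptile, habitat: ocean, legs: 1, diet: herbivore]: diet is herbivore — qualifies, so Yes.
[class: bird, habitat: forest, legs: 4, diet: omnivore]: diet is omnivore — fails the rule, so No.
[class: reptile, habitat: tundra, legs: 4, diet: omnivore]: diet is omnivore — fails the rule, so No.
[class: reptile, habitat: swamp, legs: 4, diet: carnivore]: diet is carnivore — fails the rule, so No.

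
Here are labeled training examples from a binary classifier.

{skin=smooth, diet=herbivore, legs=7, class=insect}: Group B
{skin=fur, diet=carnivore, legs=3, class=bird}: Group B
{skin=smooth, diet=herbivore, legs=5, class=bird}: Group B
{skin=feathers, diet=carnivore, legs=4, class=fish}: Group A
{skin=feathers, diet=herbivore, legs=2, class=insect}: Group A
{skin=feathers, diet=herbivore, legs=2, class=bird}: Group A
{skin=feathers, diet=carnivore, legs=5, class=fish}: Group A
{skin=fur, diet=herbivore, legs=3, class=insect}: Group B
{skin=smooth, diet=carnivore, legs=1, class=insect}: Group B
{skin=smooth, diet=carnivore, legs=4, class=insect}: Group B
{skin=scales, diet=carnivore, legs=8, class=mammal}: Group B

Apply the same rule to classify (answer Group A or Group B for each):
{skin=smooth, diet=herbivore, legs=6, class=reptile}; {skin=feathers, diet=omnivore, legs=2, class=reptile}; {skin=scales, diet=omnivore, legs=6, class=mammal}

The distinguishing property — skin is feathers — holds for all the 'Group A' cases and none of the 'Group B' cases.

Group B, Group A, Group B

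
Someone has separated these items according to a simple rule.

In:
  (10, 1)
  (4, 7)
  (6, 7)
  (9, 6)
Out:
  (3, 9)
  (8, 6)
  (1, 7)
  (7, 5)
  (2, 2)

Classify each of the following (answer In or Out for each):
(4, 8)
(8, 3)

'In' ⟺ sum is odd.
(4, 8): Out (4+8 = 12). (8, 3): In (8+3 = 11).

Out, In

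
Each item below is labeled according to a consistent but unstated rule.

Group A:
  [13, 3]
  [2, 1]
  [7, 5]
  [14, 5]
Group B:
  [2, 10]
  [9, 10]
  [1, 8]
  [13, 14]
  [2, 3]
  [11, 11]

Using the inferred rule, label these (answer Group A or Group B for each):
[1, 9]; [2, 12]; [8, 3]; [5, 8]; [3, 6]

The classifier is using: first > second.

Group B, Group B, Group A, Group B, Group B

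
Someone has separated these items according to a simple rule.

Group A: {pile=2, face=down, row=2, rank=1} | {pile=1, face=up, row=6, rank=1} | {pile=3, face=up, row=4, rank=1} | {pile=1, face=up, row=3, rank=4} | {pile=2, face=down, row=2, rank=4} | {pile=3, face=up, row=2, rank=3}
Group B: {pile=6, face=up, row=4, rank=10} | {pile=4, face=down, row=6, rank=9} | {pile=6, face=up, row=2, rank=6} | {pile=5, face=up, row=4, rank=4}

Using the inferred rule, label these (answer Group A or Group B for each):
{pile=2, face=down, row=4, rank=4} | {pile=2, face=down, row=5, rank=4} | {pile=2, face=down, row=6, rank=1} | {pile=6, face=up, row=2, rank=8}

All 'Group A' examples share one property — pile ≤ 3 — and every 'Group B' example lacks it.
{pile=2, face=down, row=4, rank=4}: pile = 2 — checks out, so Group A. {pile=2, face=down, row=5, rank=4}: pile = 2 — checks out, so Group A. {pile=2, face=down, row=6, rank=1}: pile = 2 — checks out, so Group A. {pile=6, face=up, row=2, rank=8}: pile = 6 — doesn't qualify, so Group B.

Group A, Group A, Group A, Group B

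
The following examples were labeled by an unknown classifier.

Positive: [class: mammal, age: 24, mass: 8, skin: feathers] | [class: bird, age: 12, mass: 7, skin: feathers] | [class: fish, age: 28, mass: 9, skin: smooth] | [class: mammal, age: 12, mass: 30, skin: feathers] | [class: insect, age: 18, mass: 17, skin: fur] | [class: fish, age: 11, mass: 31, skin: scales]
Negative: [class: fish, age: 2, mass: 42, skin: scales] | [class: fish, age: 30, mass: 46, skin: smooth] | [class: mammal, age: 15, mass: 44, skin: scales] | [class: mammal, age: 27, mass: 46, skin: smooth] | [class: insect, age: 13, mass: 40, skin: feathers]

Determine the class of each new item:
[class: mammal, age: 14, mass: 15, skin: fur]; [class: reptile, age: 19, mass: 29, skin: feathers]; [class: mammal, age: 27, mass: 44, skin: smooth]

Positive, Positive, Negative

The rule appears to be: mass ≤ 31.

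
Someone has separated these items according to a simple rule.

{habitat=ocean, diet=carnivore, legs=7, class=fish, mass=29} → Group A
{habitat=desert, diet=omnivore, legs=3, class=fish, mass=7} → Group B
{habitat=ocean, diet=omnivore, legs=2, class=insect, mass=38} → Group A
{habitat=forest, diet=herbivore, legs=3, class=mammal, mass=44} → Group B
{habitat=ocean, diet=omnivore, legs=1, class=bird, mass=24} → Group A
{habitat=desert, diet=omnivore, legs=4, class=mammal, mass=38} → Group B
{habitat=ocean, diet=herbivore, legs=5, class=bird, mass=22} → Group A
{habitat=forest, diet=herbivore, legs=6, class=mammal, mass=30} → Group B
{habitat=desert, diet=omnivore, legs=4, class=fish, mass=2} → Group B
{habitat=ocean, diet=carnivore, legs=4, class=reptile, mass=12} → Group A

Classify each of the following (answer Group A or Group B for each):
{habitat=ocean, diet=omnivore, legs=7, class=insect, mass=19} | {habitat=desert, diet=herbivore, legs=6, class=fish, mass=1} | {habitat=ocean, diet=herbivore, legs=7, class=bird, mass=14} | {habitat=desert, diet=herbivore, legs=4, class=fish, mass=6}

Group A, Group B, Group A, Group B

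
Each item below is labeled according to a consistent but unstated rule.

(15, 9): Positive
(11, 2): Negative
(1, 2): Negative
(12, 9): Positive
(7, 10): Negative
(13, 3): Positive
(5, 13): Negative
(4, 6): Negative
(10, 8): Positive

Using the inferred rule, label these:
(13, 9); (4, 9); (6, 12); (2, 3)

Positive, Negative, Negative, Negative

All 'Positive' examples share one property — first > second AND sum ≥ 16 — and every 'Negative' example lacks it.
(13, 9): Positive (13 > 9, 13+9 = 22). (4, 9): Negative (4 < 9, 4+9 = 13). (6, 12): Negative (6 < 12, 6+12 = 18). (2, 3): Negative (2 < 3, 2+3 = 5).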